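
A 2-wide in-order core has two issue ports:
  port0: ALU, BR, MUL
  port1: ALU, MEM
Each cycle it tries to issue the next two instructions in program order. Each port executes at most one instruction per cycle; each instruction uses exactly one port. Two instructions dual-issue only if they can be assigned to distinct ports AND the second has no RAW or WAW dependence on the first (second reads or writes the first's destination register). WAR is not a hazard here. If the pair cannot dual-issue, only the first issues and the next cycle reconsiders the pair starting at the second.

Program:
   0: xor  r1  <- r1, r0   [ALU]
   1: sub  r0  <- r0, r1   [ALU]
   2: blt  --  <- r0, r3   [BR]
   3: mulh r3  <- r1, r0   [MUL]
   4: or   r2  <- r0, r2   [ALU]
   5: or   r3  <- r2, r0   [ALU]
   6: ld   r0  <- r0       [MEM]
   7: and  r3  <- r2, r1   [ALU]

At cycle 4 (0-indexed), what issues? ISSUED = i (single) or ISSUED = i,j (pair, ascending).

0. xor.ALU @i0  | RAW r1
1. sub.ALU @i1  | RAW r0
2. blt.BR @i2  | no-port BR/MUL
3. mulh.MUL/or.ALU @i3/i4  | dual
4. or.ALU/ld.MEM @i5/i6  | dual
5. and.ALU @i7  | tail

ISSUED = 5,6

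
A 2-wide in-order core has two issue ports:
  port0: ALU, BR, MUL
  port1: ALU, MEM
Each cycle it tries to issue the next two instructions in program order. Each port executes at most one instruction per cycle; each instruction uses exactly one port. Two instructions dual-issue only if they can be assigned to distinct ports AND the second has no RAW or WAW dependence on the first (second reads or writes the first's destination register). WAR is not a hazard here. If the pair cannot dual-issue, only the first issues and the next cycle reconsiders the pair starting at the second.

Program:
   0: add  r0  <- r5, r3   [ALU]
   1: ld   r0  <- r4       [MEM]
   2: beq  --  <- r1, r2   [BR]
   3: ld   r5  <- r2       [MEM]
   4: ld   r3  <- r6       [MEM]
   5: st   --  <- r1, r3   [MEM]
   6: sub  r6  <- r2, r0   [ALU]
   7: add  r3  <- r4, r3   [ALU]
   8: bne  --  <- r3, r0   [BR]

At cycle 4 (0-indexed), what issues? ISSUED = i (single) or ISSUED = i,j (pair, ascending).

[0] i0  add.ALU  -- WAW r0
[1] i1&i2  ld.MEM beq.BR  -- pair
[2] i3  ld.MEM  -- no-port MEM/MEM
[3] i4  ld.MEM  -- no-port MEM/MEM
[4] i5&i6  st.MEM sub.ALU  -- pair
[5] i7  add.ALU  -- RAW r3
[6] i8  bne.BR  -- tail

ISSUED = 5,6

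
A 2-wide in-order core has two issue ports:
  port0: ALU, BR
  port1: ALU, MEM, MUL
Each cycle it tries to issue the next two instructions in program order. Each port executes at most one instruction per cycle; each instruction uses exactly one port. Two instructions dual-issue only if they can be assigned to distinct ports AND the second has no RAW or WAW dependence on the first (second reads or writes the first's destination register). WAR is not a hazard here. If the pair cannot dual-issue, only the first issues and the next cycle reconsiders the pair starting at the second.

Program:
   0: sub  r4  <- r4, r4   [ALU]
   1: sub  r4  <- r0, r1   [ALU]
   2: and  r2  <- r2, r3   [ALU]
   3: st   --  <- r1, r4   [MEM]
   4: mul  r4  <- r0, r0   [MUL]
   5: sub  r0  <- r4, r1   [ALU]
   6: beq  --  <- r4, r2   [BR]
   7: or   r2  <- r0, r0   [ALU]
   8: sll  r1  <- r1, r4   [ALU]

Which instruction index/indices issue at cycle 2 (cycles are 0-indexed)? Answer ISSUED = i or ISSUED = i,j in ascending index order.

ISSUED = 3

t=0 i0:sub.ALU ; WAW r4
t=1 i1,i2:sub.ALU;and.ALU ; 2-wide
t=2 i3:st.MEM ; no-port MEM/MUL
t=3 i4:mul.MUL ; RAW r4
t=4 i5,i6:sub.ALU;beq.BR ; 2-wide
t=5 i7,i8:or.ALU;sll.ALU ; 2-wide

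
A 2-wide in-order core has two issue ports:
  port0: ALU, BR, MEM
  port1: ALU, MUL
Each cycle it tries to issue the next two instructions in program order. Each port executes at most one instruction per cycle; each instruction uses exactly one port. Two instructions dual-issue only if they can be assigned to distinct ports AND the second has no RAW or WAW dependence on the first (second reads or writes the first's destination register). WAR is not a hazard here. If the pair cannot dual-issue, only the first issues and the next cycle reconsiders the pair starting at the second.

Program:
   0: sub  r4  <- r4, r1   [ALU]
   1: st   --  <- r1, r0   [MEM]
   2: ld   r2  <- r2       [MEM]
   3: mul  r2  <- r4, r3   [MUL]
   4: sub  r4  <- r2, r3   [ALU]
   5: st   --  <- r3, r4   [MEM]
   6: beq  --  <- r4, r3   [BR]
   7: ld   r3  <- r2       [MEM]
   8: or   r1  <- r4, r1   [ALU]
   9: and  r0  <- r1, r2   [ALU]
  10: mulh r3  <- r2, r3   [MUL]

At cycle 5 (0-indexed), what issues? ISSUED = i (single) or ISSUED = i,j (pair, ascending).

ISSUED = 6

t=0 i0/i1:sub.ALU;st.MEM ; 2-wide
t=1 i2:ld.MEM ; WAW r2
t=2 i3:mul.MUL ; RAW r2
t=3 i4:sub.ALU ; RAW r4
t=4 i5:st.MEM ; no-port MEM/BR
t=5 i6:beq.BR ; no-port BR/MEM
t=6 i7/i8:ld.MEM;or.ALU ; 2-wide
t=7 i9/i10:and.ALU;mulh.MUL ; 2-wide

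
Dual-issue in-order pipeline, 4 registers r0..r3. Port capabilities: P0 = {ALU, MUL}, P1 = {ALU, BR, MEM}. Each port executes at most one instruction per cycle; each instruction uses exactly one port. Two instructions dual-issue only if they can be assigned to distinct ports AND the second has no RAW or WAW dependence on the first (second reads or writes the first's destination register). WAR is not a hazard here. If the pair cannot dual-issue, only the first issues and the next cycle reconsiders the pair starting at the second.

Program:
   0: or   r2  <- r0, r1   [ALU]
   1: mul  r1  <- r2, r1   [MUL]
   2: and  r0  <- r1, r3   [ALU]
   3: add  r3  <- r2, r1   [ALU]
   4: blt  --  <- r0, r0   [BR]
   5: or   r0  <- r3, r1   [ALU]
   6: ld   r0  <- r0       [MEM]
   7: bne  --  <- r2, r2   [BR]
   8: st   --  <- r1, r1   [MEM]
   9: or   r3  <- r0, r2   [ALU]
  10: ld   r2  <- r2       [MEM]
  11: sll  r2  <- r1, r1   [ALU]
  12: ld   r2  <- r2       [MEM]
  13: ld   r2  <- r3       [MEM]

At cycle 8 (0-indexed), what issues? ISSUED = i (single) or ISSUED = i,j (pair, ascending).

ISSUED = 11

[0] i0  or  -- RAW r2
[1] i1  mul  -- RAW r1
[2] i2&i3  and;add  -- dual
[3] i4&i5  blt;or  -- dual
[4] i6  ld  -- no-port MEM/BR
[5] i7  bne  -- no-port BR/MEM
[6] i8&i9  st;or  -- dual
[7] i10  ld  -- WAW r2
[8] i11  sll  -- RAW+WAW r2
[9] i12  ld  -- no-port MEM/MEM
[10] i13  ld  -- tail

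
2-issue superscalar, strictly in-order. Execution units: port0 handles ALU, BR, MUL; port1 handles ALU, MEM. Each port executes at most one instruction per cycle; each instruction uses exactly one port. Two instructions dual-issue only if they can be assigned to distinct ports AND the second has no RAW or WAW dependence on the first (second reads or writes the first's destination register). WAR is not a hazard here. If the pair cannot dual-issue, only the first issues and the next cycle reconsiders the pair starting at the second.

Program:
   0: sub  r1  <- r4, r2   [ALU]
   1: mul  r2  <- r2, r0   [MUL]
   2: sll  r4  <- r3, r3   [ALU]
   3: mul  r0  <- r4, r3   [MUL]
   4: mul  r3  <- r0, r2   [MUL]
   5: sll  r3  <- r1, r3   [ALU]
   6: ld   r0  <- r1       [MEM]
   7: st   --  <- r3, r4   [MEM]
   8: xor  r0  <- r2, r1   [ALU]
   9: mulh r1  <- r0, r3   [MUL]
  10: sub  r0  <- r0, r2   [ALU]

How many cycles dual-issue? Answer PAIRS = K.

PAIRS = 4

  cy0 -> i0,i1 (sub;mul) dual
  cy1 -> i2 (sll) RAW r4
  cy2 -> i3 (mul) no-port MUL/MUL
  cy3 -> i4 (mul) RAW+WAW r3
  cy4 -> i5,i6 (sll;ld) dual
  cy5 -> i7,i8 (st;xor) dual
  cy6 -> i9,i10 (mulh;sub) dual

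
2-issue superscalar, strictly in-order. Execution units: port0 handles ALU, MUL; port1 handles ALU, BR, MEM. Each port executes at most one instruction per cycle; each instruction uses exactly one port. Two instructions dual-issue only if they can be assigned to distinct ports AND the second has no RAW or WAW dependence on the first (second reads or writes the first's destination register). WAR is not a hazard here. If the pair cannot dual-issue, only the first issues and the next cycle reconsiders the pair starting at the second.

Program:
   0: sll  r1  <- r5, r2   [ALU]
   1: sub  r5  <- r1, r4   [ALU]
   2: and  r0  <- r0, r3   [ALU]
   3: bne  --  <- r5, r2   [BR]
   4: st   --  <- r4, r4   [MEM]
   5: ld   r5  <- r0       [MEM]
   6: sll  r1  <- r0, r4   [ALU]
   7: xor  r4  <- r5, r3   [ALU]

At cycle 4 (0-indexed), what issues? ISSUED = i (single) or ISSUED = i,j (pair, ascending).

t=0 i0:sll ; RAW r1
t=1 i1&i2:sub;and ; 2-wide
t=2 i3:bne ; no-port BR/MEM
t=3 i4:st ; no-port MEM/MEM
t=4 i5&i6:ld;sll ; 2-wide
t=5 i7:xor ; tail

ISSUED = 5,6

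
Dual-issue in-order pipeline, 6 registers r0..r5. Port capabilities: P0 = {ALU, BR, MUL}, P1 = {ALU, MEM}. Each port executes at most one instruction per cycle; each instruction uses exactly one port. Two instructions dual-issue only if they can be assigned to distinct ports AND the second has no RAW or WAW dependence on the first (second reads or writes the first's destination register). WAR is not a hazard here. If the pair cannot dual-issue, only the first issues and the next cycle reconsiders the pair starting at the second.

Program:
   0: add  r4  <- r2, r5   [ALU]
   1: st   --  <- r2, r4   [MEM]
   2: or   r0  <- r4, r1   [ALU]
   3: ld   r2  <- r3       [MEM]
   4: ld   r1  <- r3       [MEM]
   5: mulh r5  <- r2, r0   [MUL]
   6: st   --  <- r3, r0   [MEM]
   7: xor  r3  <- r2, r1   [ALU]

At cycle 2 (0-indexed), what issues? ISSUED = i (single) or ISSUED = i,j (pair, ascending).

c0: i0 add  RAW r4
c1: i1,i2 st;or  2-wide
c2: i3 ld  no-port MEM/MEM
c3: i4,i5 ld;mulh  2-wide
c4: i6,i7 st;xor  2-wide

ISSUED = 3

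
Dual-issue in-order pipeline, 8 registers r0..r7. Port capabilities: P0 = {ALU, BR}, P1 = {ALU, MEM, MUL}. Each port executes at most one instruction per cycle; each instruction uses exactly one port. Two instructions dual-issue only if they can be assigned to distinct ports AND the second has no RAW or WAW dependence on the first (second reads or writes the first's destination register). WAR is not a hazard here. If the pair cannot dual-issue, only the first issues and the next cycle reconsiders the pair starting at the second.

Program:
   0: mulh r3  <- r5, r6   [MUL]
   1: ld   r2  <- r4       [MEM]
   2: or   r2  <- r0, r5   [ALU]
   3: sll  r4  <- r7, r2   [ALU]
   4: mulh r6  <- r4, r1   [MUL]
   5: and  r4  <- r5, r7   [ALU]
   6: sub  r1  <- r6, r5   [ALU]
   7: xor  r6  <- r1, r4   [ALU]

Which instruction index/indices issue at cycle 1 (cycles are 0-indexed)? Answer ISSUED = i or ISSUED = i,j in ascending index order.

ISSUED = 1

[0] i0  mulh  -- no-port MUL/MEM
[1] i1  ld  -- WAW r2
[2] i2  or  -- RAW r2
[3] i3  sll  -- RAW r4
[4] i4/i5  mulh+and  -- pair
[5] i6  sub  -- RAW r1
[6] i7  xor  -- tail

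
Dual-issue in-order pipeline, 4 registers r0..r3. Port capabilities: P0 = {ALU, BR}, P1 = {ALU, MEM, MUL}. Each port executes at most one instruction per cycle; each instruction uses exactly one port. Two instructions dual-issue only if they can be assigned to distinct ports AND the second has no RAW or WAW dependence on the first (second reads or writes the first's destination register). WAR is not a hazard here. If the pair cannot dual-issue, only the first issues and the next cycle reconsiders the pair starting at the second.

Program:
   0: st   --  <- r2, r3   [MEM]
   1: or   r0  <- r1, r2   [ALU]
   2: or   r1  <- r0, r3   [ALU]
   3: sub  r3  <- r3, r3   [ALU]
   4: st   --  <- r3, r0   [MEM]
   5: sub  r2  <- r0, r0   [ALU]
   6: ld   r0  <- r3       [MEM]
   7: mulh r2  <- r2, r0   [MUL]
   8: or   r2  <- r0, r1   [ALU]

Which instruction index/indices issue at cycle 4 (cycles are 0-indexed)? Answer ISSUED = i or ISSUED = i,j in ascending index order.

t=0 i0+i1:st+or ; 2-wide
t=1 i2+i3:or+sub ; 2-wide
t=2 i4+i5:st+sub ; 2-wide
t=3 i6:ld ; no-port MEM/MUL
t=4 i7:mulh ; WAW r2
t=5 i8:or ; tail

ISSUED = 7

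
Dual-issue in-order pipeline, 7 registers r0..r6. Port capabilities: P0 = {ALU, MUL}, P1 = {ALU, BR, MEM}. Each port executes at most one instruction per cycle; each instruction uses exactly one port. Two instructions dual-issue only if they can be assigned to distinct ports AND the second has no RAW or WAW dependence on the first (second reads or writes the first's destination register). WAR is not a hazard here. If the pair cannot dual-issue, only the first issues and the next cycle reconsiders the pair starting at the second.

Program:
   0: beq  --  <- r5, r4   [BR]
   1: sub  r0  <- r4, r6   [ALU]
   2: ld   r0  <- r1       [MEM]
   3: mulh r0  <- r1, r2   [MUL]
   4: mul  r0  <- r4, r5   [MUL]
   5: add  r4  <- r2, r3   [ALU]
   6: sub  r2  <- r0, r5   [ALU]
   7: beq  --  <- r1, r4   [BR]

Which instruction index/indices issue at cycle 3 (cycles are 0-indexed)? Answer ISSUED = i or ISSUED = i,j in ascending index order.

c0: i0/i1 beq sub  pair
c1: i2 ld  WAW r0
c2: i3 mulh  no-port MUL/MUL
c3: i4/i5 mul add  pair
c4: i6/i7 sub beq  pair

ISSUED = 4,5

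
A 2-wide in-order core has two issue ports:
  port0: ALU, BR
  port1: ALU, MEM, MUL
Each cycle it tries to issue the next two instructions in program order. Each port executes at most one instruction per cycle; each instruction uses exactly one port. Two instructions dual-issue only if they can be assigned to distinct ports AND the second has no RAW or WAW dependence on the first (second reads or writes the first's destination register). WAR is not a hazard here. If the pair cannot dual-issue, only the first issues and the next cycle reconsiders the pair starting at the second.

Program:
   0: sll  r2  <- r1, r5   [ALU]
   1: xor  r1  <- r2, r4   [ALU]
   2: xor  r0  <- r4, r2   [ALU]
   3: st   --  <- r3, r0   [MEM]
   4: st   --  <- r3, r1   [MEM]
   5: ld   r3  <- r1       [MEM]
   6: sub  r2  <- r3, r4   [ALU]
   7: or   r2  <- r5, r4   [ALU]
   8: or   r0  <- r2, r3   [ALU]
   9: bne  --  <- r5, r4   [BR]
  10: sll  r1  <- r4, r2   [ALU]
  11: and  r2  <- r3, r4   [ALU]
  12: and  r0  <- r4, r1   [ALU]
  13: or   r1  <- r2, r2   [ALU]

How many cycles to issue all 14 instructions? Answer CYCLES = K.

t=0 i0:sll ; RAW r2
t=1 i1+i2:xor/xor ; 2-wide
t=2 i3:st ; no-port MEM/MEM
t=3 i4:st ; no-port MEM/MEM
t=4 i5:ld ; RAW r3
t=5 i6:sub ; WAW r2
t=6 i7:or ; RAW r2
t=7 i8+i9:or/bne ; 2-wide
t=8 i10+i11:sll/and ; 2-wide
t=9 i12+i13:and/or ; 2-wide

CYCLES = 10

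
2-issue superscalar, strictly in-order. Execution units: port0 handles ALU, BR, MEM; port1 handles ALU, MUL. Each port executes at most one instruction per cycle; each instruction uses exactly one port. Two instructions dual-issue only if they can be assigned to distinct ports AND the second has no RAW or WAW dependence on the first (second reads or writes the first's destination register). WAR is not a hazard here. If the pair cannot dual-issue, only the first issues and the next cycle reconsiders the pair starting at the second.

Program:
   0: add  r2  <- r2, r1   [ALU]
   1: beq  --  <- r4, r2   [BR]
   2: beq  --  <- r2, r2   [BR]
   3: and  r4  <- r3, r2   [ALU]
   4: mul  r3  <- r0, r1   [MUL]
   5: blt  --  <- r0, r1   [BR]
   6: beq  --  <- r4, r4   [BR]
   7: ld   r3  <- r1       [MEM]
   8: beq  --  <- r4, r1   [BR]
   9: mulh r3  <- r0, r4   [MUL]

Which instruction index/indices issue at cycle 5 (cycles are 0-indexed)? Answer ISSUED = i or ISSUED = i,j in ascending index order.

t=0 i0:add.ALU ; RAW r2
t=1 i1:beq.BR ; no-port BR/BR
t=2 i2+i3:beq.BR+and.ALU ; 2-wide
t=3 i4+i5:mul.MUL+blt.BR ; 2-wide
t=4 i6:beq.BR ; no-port BR/MEM
t=5 i7:ld.MEM ; no-port MEM/BR
t=6 i8+i9:beq.BR+mulh.MUL ; 2-wide

ISSUED = 7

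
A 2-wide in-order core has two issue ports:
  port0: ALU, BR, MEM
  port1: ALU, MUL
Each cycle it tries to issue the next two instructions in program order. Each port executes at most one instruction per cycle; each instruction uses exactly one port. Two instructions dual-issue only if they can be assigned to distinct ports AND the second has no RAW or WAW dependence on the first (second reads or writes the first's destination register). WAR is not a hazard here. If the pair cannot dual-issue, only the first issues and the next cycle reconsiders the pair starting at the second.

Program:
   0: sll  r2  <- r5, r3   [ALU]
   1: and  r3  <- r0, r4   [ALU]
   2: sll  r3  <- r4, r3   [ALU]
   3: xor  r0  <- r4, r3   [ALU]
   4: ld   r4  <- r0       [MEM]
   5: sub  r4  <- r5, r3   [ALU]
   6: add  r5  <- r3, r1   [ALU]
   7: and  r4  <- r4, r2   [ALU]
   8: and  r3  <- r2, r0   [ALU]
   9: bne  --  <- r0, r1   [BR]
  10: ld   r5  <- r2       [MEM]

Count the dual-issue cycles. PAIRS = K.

  cy0 -> i0&i1 (sll/and) pair
  cy1 -> i2 (sll) RAW r3
  cy2 -> i3 (xor) RAW r0
  cy3 -> i4 (ld) WAW r4
  cy4 -> i5&i6 (sub/add) pair
  cy5 -> i7&i8 (and/and) pair
  cy6 -> i9 (bne) no-port BR/MEM
  cy7 -> i10 (ld) tail

PAIRS = 3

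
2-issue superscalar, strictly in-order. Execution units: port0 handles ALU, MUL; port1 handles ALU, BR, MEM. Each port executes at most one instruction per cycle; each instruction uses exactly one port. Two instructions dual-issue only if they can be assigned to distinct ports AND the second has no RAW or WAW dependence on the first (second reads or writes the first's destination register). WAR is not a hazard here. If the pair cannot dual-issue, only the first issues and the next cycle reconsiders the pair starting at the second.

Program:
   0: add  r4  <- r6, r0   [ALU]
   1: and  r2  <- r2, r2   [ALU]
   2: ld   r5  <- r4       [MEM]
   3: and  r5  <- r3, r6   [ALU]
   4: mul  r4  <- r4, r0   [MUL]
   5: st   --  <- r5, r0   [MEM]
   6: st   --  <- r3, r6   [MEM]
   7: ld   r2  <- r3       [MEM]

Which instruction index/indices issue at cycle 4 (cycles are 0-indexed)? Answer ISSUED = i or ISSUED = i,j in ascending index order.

ISSUED = 6

[0] i0,i1  add.ALU+and.ALU  -- dual
[1] i2  ld.MEM  -- WAW r5
[2] i3,i4  and.ALU+mul.MUL  -- dual
[3] i5  st.MEM  -- no-port MEM/MEM
[4] i6  st.MEM  -- no-port MEM/MEM
[5] i7  ld.MEM  -- tail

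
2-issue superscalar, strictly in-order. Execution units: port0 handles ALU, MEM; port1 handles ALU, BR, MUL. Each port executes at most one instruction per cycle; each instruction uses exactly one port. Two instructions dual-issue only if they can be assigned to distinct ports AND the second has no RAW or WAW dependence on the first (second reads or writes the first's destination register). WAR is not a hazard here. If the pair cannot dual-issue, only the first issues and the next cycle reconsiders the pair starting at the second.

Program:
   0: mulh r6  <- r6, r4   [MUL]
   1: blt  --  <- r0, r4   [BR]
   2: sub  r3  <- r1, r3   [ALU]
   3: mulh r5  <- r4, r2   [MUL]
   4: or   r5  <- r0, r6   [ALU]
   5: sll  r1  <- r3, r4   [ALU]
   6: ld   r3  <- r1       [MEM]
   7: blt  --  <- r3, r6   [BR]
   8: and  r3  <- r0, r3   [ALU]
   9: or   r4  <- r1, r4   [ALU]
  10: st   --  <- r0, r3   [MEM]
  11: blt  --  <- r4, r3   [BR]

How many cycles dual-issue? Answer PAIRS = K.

t=0 i0:mulh ; no-port MUL/BR
t=1 i1/i2:blt/sub ; 2-wide
t=2 i3:mulh ; WAW r5
t=3 i4/i5:or/sll ; 2-wide
t=4 i6:ld ; RAW r3
t=5 i7/i8:blt/and ; 2-wide
t=6 i9/i10:or/st ; 2-wide
t=7 i11:blt ; tail

PAIRS = 4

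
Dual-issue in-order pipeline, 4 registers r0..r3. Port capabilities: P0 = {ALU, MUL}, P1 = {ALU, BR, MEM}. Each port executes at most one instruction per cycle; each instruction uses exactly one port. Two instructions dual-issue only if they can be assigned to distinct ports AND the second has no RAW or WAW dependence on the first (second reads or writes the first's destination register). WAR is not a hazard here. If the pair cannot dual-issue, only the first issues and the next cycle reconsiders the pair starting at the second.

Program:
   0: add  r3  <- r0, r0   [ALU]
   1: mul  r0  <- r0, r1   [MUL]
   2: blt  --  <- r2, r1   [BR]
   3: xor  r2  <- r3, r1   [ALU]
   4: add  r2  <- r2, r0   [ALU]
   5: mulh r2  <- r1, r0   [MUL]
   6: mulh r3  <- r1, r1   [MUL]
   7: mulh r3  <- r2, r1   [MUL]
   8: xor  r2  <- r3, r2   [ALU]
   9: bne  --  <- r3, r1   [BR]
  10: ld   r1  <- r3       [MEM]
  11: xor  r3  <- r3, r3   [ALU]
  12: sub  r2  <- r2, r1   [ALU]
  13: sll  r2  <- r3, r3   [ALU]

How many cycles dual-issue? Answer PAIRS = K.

PAIRS = 4

[0] i0,i1  add.ALU+mul.MUL  -- pair
[1] i2,i3  blt.BR+xor.ALU  -- pair
[2] i4  add.ALU  -- WAW r2
[3] i5  mulh.MUL  -- no-port MUL/MUL
[4] i6  mulh.MUL  -- no-port MUL/MUL
[5] i7  mulh.MUL  -- RAW r3
[6] i8,i9  xor.ALU+bne.BR  -- pair
[7] i10,i11  ld.MEM+xor.ALU  -- pair
[8] i12  sub.ALU  -- WAW r2
[9] i13  sll.ALU  -- tail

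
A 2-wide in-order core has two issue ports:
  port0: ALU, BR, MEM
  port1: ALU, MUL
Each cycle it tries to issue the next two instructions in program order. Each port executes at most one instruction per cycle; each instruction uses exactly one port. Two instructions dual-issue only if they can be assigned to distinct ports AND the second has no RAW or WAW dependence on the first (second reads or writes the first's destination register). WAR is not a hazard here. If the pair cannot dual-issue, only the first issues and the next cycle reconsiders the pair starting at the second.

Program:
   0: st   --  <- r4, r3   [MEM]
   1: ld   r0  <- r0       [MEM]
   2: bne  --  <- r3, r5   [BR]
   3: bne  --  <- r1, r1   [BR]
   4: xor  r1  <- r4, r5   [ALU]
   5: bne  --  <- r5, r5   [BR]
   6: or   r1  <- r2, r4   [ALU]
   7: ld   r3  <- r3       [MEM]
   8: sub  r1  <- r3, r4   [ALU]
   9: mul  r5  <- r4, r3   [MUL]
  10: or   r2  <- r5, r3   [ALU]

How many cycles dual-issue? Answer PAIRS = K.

  cy0 -> i0 (st) no-port MEM/MEM
  cy1 -> i1 (ld) no-port MEM/BR
  cy2 -> i2 (bne) no-port BR/BR
  cy3 -> i3/i4 (bne/xor) 2-wide
  cy4 -> i5/i6 (bne/or) 2-wide
  cy5 -> i7 (ld) RAW r3
  cy6 -> i8/i9 (sub/mul) 2-wide
  cy7 -> i10 (or) tail

PAIRS = 3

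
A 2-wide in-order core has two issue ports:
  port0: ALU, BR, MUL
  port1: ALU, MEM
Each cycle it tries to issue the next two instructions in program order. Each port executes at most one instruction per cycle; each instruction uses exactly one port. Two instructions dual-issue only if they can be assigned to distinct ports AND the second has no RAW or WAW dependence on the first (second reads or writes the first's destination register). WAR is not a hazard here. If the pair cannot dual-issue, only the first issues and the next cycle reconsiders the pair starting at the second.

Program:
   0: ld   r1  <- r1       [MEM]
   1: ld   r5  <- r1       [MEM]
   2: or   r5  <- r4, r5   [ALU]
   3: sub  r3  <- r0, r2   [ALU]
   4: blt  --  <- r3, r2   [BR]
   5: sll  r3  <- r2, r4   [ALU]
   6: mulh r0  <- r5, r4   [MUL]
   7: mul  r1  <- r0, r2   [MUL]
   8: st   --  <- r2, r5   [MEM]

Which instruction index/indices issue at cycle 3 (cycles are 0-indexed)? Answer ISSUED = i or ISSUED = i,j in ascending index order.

0. ld.MEM @i0  | no-port MEM/MEM
1. ld.MEM @i1  | RAW+WAW r5
2. or.ALU;sub.ALU @i2,i3  | 2-wide
3. blt.BR;sll.ALU @i4,i5  | 2-wide
4. mulh.MUL @i6  | no-port MUL/MUL
5. mul.MUL;st.MEM @i7,i8  | 2-wide

ISSUED = 4,5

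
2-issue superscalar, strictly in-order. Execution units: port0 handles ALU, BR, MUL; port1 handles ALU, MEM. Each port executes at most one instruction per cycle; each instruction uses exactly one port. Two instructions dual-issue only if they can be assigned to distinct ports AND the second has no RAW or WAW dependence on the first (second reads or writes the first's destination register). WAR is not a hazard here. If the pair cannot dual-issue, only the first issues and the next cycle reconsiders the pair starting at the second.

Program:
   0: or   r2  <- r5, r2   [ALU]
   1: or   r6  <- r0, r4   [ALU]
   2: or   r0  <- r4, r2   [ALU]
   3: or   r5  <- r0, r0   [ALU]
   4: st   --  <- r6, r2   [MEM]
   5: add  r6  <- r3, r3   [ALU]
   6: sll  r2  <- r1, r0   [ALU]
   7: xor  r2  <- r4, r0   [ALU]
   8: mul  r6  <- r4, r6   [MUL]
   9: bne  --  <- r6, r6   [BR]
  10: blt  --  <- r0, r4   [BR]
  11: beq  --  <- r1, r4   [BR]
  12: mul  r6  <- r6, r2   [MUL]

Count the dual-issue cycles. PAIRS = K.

PAIRS = 4

  cy0 -> i0/i1 (or.ALU+or.ALU) 2-wide
  cy1 -> i2 (or.ALU) RAW r0
  cy2 -> i3/i4 (or.ALU+st.MEM) 2-wide
  cy3 -> i5/i6 (add.ALU+sll.ALU) 2-wide
  cy4 -> i7/i8 (xor.ALU+mul.MUL) 2-wide
  cy5 -> i9 (bne.BR) no-port BR/BR
  cy6 -> i10 (blt.BR) no-port BR/BR
  cy7 -> i11 (beq.BR) no-port BR/MUL
  cy8 -> i12 (mul.MUL) tail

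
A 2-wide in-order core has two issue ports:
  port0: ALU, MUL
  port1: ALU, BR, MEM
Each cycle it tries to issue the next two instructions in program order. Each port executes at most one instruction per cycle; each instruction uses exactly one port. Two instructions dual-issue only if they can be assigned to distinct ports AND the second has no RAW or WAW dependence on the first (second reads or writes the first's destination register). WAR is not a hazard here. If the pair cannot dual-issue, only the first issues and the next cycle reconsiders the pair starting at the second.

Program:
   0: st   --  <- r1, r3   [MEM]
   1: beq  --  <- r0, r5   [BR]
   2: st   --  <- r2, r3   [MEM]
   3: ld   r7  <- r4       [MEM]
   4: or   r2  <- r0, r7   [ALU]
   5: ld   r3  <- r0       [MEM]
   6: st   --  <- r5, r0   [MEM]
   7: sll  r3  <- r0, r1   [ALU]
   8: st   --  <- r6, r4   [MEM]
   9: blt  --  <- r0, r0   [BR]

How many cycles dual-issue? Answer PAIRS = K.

c0: i0 st.MEM  no-port MEM/BR
c1: i1 beq.BR  no-port BR/MEM
c2: i2 st.MEM  no-port MEM/MEM
c3: i3 ld.MEM  RAW r7
c4: i4&i5 or.ALU+ld.MEM  pair
c5: i6&i7 st.MEM+sll.ALU  pair
c6: i8 st.MEM  no-port MEM/BR
c7: i9 blt.BR  tail

PAIRS = 2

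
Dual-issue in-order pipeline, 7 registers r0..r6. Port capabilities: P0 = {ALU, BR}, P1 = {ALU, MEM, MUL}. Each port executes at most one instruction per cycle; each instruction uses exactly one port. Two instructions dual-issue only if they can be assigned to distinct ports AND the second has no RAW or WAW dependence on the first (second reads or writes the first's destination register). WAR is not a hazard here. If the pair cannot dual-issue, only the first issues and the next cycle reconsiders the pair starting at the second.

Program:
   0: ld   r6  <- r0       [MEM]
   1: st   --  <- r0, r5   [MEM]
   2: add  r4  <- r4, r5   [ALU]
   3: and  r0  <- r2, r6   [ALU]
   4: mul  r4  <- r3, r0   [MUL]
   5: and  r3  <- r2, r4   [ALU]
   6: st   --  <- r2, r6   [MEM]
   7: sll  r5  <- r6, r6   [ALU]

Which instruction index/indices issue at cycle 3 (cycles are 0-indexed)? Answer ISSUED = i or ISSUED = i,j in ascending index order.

ISSUED = 4

[0] i0  ld  -- no-port MEM/MEM
[1] i1,i2  st+add  -- pair
[2] i3  and  -- RAW r0
[3] i4  mul  -- RAW r4
[4] i5,i6  and+st  -- pair
[5] i7  sll  -- tail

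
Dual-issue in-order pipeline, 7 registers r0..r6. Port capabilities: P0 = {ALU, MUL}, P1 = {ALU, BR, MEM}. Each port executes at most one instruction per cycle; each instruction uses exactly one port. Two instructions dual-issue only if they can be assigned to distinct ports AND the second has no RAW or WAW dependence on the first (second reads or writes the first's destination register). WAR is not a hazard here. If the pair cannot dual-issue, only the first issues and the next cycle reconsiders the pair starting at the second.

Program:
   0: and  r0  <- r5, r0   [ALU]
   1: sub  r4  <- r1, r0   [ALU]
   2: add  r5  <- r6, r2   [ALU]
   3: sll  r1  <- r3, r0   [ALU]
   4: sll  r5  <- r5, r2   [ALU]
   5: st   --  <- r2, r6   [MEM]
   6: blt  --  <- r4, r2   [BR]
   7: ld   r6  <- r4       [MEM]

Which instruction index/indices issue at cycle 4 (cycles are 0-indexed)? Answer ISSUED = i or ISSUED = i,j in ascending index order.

ISSUED = 6

[0] i0  and  -- RAW r0
[1] i1+i2  sub;add  -- dual
[2] i3+i4  sll;sll  -- dual
[3] i5  st  -- no-port MEM/BR
[4] i6  blt  -- no-port BR/MEM
[5] i7  ld  -- tail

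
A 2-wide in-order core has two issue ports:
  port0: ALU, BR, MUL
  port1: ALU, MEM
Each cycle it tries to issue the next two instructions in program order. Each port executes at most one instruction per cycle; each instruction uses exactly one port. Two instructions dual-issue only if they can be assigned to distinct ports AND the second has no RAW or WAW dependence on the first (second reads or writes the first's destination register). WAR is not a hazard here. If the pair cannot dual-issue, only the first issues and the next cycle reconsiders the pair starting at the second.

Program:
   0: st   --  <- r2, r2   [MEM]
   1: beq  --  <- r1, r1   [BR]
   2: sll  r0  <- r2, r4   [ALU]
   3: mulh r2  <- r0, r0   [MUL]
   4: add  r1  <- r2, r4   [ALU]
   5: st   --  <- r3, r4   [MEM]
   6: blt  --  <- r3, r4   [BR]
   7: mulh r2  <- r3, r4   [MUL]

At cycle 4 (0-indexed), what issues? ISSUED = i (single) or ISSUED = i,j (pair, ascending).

ISSUED = 6

t=0 i0,i1:st.MEM beq.BR ; dual
t=1 i2:sll.ALU ; RAW r0
t=2 i3:mulh.MUL ; RAW r2
t=3 i4,i5:add.ALU st.MEM ; dual
t=4 i6:blt.BR ; no-port BR/MUL
t=5 i7:mulh.MUL ; tail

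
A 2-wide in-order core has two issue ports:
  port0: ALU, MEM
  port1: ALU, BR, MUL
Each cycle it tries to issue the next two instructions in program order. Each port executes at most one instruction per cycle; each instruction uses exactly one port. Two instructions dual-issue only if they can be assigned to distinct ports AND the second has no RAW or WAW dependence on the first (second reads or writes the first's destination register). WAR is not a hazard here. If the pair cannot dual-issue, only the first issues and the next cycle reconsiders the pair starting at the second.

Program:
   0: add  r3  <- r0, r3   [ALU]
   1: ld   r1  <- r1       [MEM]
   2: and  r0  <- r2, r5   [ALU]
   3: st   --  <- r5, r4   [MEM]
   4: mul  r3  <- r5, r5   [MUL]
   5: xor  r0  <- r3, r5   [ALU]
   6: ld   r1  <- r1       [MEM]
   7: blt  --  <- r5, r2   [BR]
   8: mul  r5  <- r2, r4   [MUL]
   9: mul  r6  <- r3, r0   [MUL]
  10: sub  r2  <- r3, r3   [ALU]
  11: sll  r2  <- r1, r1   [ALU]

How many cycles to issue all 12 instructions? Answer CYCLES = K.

CYCLES = 8

0. add;ld @i0+i1  | pair
1. and;st @i2+i3  | pair
2. mul @i4  | RAW r3
3. xor;ld @i5+i6  | pair
4. blt @i7  | no-port BR/MUL
5. mul @i8  | no-port MUL/MUL
6. mul;sub @i9+i10  | pair
7. sll @i11  | tail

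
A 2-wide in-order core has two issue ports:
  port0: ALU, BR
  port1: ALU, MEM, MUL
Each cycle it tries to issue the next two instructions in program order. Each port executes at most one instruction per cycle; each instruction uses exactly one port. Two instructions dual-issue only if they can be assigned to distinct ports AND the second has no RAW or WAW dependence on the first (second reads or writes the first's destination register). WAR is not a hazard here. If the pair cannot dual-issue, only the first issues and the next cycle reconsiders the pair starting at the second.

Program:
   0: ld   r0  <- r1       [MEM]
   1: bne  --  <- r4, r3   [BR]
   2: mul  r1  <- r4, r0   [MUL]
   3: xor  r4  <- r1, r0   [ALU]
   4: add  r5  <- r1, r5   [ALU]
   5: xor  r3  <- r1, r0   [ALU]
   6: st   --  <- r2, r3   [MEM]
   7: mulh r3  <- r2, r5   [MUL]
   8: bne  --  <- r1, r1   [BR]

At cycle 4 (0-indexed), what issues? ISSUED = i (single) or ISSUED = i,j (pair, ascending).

[0] i0&i1  ld.MEM/bne.BR  -- pair
[1] i2  mul.MUL  -- RAW r1
[2] i3&i4  xor.ALU/add.ALU  -- pair
[3] i5  xor.ALU  -- RAW r3
[4] i6  st.MEM  -- no-port MEM/MUL
[5] i7&i8  mulh.MUL/bne.BR  -- pair

ISSUED = 6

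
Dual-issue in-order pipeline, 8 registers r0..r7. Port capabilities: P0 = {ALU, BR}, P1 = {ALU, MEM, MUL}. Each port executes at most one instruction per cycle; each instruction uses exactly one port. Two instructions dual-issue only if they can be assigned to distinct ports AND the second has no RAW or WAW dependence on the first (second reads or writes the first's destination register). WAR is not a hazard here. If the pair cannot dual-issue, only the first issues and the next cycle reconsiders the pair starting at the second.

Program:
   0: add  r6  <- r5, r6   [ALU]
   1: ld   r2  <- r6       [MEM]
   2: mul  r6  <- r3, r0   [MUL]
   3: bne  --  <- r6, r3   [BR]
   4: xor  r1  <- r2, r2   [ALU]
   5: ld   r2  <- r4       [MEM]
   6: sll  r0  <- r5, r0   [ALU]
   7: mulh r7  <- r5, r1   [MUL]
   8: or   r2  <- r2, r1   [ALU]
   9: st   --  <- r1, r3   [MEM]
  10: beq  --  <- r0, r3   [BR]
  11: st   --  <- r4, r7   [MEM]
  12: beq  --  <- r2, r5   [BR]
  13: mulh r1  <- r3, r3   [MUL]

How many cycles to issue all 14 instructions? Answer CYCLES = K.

t=0 i0:add ; RAW r6
t=1 i1:ld ; no-port MEM/MUL
t=2 i2:mul ; RAW r6
t=3 i3/i4:bne+xor ; 2-wide
t=4 i5/i6:ld+sll ; 2-wide
t=5 i7/i8:mulh+or ; 2-wide
t=6 i9/i10:st+beq ; 2-wide
t=7 i11/i12:st+beq ; 2-wide
t=8 i13:mulh ; tail

CYCLES = 9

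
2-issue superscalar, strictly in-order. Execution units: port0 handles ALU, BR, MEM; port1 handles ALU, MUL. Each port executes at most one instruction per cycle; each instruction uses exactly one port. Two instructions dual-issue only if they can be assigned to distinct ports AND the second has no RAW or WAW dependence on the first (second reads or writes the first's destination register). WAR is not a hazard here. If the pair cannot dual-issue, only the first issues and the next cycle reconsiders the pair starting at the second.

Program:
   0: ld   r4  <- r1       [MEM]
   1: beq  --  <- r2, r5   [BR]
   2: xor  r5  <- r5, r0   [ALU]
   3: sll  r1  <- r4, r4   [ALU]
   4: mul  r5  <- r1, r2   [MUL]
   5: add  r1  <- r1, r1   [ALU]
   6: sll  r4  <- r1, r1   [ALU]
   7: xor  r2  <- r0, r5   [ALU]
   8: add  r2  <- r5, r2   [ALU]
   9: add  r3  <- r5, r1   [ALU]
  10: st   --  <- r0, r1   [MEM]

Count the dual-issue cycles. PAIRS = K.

  cy0 -> i0 (ld.MEM) no-port MEM/BR
  cy1 -> i1+i2 (beq.BR/xor.ALU) dual
  cy2 -> i3 (sll.ALU) RAW r1
  cy3 -> i4+i5 (mul.MUL/add.ALU) dual
  cy4 -> i6+i7 (sll.ALU/xor.ALU) dual
  cy5 -> i8+i9 (add.ALU/add.ALU) dual
  cy6 -> i10 (st.MEM) tail

PAIRS = 4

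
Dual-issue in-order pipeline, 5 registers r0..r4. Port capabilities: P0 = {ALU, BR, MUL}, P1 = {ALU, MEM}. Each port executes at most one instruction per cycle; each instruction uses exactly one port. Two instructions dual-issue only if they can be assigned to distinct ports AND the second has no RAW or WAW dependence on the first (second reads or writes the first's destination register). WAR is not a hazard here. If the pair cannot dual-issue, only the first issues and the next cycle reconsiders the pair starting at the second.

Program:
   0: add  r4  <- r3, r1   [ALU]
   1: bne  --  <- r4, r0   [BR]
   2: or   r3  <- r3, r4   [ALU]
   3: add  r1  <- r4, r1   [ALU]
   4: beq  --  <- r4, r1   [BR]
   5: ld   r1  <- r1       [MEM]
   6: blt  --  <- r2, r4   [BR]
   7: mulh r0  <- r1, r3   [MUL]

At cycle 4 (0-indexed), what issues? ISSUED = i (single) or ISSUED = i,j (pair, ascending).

ISSUED = 6

t=0 i0:add ; RAW r4
t=1 i1+i2:bne/or ; 2-wide
t=2 i3:add ; RAW r1
t=3 i4+i5:beq/ld ; 2-wide
t=4 i6:blt ; no-port BR/MUL
t=5 i7:mulh ; tail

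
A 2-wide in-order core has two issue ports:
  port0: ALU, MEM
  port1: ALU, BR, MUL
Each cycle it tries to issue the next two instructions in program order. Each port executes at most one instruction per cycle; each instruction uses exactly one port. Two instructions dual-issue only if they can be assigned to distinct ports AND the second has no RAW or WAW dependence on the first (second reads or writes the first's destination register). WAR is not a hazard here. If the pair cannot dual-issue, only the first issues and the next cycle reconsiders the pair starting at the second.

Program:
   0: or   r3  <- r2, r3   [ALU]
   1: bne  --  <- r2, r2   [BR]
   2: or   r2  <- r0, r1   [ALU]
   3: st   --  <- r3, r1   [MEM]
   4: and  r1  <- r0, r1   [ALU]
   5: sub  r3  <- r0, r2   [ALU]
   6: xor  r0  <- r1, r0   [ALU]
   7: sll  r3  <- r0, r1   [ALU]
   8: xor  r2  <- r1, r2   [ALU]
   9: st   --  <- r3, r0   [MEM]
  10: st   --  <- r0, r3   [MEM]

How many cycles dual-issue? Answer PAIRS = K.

t=0 i0&i1:or bne ; 2-wide
t=1 i2&i3:or st ; 2-wide
t=2 i4&i5:and sub ; 2-wide
t=3 i6:xor ; RAW r0
t=4 i7&i8:sll xor ; 2-wide
t=5 i9:st ; no-port MEM/MEM
t=6 i10:st ; tail

PAIRS = 4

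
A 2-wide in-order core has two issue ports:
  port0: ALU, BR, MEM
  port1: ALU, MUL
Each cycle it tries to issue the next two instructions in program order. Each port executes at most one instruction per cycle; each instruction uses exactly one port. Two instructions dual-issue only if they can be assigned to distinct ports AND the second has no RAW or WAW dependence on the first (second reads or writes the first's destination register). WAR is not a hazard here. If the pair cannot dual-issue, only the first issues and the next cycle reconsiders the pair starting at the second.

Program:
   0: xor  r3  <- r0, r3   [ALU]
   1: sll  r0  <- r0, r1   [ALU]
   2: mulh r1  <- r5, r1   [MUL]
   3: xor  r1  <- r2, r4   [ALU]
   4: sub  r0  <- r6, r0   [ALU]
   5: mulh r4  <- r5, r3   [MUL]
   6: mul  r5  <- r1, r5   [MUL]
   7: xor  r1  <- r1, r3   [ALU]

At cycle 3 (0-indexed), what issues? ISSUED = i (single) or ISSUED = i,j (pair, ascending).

ISSUED = 5

c0: i0,i1 xor.ALU+sll.ALU  pair
c1: i2 mulh.MUL  WAW r1
c2: i3,i4 xor.ALU+sub.ALU  pair
c3: i5 mulh.MUL  no-port MUL/MUL
c4: i6,i7 mul.MUL+xor.ALU  pair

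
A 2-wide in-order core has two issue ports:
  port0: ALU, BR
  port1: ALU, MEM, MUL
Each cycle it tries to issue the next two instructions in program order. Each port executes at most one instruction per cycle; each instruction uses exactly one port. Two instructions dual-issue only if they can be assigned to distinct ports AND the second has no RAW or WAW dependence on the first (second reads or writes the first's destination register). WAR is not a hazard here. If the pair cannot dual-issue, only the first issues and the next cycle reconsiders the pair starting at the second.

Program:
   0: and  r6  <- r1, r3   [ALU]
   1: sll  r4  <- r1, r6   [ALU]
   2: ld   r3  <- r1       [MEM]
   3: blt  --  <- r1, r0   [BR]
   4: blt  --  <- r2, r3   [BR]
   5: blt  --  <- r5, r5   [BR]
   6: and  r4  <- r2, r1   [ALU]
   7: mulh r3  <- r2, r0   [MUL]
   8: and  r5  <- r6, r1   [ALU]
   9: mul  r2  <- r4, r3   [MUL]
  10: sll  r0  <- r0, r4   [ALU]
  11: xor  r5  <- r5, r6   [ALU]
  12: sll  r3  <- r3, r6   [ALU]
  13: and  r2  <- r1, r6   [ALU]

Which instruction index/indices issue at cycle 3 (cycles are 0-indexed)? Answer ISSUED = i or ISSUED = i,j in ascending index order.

0. and.ALU @i0  | RAW r6
1. sll.ALU ld.MEM @i1/i2  | dual
2. blt.BR @i3  | no-port BR/BR
3. blt.BR @i4  | no-port BR/BR
4. blt.BR and.ALU @i5/i6  | dual
5. mulh.MUL and.ALU @i7/i8  | dual
6. mul.MUL sll.ALU @i9/i10  | dual
7. xor.ALU sll.ALU @i11/i12  | dual
8. and.ALU @i13  | tail

ISSUED = 4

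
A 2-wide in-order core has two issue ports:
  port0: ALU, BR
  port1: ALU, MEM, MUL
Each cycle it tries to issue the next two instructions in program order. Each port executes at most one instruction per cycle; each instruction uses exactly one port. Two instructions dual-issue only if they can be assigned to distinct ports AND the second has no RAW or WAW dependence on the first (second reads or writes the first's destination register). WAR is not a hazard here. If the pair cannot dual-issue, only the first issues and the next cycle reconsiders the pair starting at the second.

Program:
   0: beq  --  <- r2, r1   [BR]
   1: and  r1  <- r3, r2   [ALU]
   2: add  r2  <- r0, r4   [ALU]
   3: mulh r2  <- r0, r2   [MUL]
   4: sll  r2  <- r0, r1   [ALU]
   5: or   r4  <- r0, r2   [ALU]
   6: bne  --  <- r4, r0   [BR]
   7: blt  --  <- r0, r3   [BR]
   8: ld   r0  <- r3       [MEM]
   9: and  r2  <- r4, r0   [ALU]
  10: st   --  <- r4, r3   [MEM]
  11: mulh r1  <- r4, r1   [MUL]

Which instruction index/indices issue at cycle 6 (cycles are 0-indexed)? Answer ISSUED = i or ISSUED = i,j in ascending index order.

0. beq and @i0/i1  | dual
1. add @i2  | RAW+WAW r2
2. mulh @i3  | WAW r2
3. sll @i4  | RAW r2
4. or @i5  | RAW r4
5. bne @i6  | no-port BR/BR
6. blt ld @i7/i8  | dual
7. and st @i9/i10  | dual
8. mulh @i11  | tail

ISSUED = 7,8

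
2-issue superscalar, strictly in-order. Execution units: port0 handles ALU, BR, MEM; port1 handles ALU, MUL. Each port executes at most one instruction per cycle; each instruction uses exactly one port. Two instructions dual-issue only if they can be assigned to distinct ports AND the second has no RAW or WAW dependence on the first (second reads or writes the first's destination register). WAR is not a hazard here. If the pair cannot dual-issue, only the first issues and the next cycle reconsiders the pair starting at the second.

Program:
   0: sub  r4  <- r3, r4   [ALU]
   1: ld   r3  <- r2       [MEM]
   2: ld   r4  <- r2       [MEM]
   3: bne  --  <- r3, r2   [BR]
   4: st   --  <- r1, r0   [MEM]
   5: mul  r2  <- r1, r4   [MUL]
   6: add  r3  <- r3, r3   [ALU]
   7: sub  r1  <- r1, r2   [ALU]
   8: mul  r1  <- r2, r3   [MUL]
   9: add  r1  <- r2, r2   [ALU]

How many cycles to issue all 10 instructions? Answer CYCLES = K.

CYCLES = 7

[0] i0,i1  sub.ALU+ld.MEM  -- 2-wide
[1] i2  ld.MEM  -- no-port MEM/BR
[2] i3  bne.BR  -- no-port BR/MEM
[3] i4,i5  st.MEM+mul.MUL  -- 2-wide
[4] i6,i7  add.ALU+sub.ALU  -- 2-wide
[5] i8  mul.MUL  -- WAW r1
[6] i9  add.ALU  -- tail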